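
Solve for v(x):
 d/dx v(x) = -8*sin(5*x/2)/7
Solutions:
 v(x) = C1 + 16*cos(5*x/2)/35


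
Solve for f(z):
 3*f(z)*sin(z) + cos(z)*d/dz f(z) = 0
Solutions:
 f(z) = C1*cos(z)^3


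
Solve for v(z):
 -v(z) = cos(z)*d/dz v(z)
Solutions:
 v(z) = C1*sqrt(sin(z) - 1)/sqrt(sin(z) + 1)


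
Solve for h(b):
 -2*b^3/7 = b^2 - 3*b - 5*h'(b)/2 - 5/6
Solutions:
 h(b) = C1 + b^4/35 + 2*b^3/15 - 3*b^2/5 - b/3


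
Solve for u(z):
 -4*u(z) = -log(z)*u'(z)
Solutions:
 u(z) = C1*exp(4*li(z))


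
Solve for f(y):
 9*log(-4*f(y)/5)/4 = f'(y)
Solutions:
 -4*Integral(1/(log(-_y) - log(5) + 2*log(2)), (_y, f(y)))/9 = C1 - y


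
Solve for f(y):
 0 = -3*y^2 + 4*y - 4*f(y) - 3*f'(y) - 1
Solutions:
 f(y) = C1*exp(-4*y/3) - 3*y^2/4 + 17*y/8 - 59/32


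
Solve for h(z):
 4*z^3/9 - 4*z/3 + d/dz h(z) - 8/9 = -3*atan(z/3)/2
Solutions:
 h(z) = C1 - z^4/9 + 2*z^2/3 - 3*z*atan(z/3)/2 + 8*z/9 + 9*log(z^2 + 9)/4


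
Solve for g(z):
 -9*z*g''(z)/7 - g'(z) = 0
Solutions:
 g(z) = C1 + C2*z^(2/9)


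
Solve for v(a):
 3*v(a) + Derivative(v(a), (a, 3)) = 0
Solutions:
 v(a) = C3*exp(-3^(1/3)*a) + (C1*sin(3^(5/6)*a/2) + C2*cos(3^(5/6)*a/2))*exp(3^(1/3)*a/2)


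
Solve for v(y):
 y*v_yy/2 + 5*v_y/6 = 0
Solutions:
 v(y) = C1 + C2/y^(2/3)


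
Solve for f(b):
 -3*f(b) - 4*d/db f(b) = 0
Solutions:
 f(b) = C1*exp(-3*b/4)


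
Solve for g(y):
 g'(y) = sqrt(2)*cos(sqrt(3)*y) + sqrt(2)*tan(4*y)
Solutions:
 g(y) = C1 - sqrt(2)*log(cos(4*y))/4 + sqrt(6)*sin(sqrt(3)*y)/3


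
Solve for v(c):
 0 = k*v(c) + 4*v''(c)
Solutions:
 v(c) = C1*exp(-c*sqrt(-k)/2) + C2*exp(c*sqrt(-k)/2)


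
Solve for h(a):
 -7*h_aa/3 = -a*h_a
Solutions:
 h(a) = C1 + C2*erfi(sqrt(42)*a/14)


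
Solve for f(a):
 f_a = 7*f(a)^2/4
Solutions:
 f(a) = -4/(C1 + 7*a)


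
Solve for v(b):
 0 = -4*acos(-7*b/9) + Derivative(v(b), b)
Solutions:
 v(b) = C1 + 4*b*acos(-7*b/9) + 4*sqrt(81 - 49*b^2)/7


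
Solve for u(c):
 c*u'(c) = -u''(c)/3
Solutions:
 u(c) = C1 + C2*erf(sqrt(6)*c/2)


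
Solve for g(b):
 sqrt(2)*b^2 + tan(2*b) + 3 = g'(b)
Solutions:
 g(b) = C1 + sqrt(2)*b^3/3 + 3*b - log(cos(2*b))/2


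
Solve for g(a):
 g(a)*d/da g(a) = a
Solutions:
 g(a) = -sqrt(C1 + a^2)
 g(a) = sqrt(C1 + a^2)


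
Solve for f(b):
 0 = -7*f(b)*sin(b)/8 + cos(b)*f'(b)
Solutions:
 f(b) = C1/cos(b)^(7/8)


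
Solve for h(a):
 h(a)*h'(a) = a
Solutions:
 h(a) = -sqrt(C1 + a^2)
 h(a) = sqrt(C1 + a^2)


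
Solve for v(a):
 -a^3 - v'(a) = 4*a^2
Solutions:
 v(a) = C1 - a^4/4 - 4*a^3/3


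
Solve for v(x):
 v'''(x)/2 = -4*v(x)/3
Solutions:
 v(x) = C3*exp(-2*3^(2/3)*x/3) + (C1*sin(3^(1/6)*x) + C2*cos(3^(1/6)*x))*exp(3^(2/3)*x/3)


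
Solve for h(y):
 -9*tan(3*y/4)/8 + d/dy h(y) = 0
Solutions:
 h(y) = C1 - 3*log(cos(3*y/4))/2


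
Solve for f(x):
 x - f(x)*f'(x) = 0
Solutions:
 f(x) = -sqrt(C1 + x^2)
 f(x) = sqrt(C1 + x^2)


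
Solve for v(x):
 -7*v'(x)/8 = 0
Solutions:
 v(x) = C1


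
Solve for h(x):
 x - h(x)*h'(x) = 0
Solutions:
 h(x) = -sqrt(C1 + x^2)
 h(x) = sqrt(C1 + x^2)


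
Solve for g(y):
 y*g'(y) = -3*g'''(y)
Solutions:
 g(y) = C1 + Integral(C2*airyai(-3^(2/3)*y/3) + C3*airybi(-3^(2/3)*y/3), y)


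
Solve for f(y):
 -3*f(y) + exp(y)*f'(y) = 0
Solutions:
 f(y) = C1*exp(-3*exp(-y))


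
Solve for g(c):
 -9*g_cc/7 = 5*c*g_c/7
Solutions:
 g(c) = C1 + C2*erf(sqrt(10)*c/6)


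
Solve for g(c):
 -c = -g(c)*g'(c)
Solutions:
 g(c) = -sqrt(C1 + c^2)
 g(c) = sqrt(C1 + c^2)


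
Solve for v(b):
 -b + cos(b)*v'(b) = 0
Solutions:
 v(b) = C1 + Integral(b/cos(b), b)


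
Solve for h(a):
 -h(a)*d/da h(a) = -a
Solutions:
 h(a) = -sqrt(C1 + a^2)
 h(a) = sqrt(C1 + a^2)


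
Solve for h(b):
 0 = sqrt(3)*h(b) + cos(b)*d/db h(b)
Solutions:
 h(b) = C1*(sin(b) - 1)^(sqrt(3)/2)/(sin(b) + 1)^(sqrt(3)/2)


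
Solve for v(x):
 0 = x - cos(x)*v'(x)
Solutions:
 v(x) = C1 + Integral(x/cos(x), x)


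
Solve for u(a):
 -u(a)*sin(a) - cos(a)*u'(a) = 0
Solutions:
 u(a) = C1*cos(a)


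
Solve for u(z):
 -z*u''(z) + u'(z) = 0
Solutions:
 u(z) = C1 + C2*z^2


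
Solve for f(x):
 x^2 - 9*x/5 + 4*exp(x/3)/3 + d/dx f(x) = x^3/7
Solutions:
 f(x) = C1 + x^4/28 - x^3/3 + 9*x^2/10 - 4*exp(x/3)


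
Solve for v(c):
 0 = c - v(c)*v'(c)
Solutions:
 v(c) = -sqrt(C1 + c^2)
 v(c) = sqrt(C1 + c^2)


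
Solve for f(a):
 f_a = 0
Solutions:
 f(a) = C1


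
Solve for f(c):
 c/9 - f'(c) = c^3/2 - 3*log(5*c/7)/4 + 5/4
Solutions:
 f(c) = C1 - c^4/8 + c^2/18 + 3*c*log(c)/4 - 2*c - 3*c*log(7)/4 + 3*c*log(5)/4


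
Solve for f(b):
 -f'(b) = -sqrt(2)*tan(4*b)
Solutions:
 f(b) = C1 - sqrt(2)*log(cos(4*b))/4


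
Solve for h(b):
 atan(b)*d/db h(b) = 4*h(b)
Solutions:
 h(b) = C1*exp(4*Integral(1/atan(b), b))


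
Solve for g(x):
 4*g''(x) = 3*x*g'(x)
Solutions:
 g(x) = C1 + C2*erfi(sqrt(6)*x/4)


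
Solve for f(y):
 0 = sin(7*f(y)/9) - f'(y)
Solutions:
 -y + 9*log(cos(7*f(y)/9) - 1)/14 - 9*log(cos(7*f(y)/9) + 1)/14 = C1


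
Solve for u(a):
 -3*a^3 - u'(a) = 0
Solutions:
 u(a) = C1 - 3*a^4/4


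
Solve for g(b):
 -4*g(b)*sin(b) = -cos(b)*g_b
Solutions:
 g(b) = C1/cos(b)^4


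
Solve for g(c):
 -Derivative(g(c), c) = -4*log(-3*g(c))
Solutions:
 -Integral(1/(log(-_y) + log(3)), (_y, g(c)))/4 = C1 - c


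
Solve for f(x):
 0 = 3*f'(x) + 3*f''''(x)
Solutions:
 f(x) = C1 + C4*exp(-x) + (C2*sin(sqrt(3)*x/2) + C3*cos(sqrt(3)*x/2))*exp(x/2)


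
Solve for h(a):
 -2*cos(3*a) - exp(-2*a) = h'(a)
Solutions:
 h(a) = C1 - 2*sin(3*a)/3 + exp(-2*a)/2


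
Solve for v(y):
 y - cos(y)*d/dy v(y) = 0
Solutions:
 v(y) = C1 + Integral(y/cos(y), y)


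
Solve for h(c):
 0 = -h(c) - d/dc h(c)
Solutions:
 h(c) = C1*exp(-c)


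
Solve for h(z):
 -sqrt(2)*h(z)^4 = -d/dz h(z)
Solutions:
 h(z) = (-1/(C1 + 3*sqrt(2)*z))^(1/3)
 h(z) = (-1/(C1 + sqrt(2)*z))^(1/3)*(-3^(2/3) - 3*3^(1/6)*I)/6
 h(z) = (-1/(C1 + sqrt(2)*z))^(1/3)*(-3^(2/3) + 3*3^(1/6)*I)/6


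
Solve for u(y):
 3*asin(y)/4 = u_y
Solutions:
 u(y) = C1 + 3*y*asin(y)/4 + 3*sqrt(1 - y^2)/4


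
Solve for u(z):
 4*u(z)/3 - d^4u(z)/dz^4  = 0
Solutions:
 u(z) = C1*exp(-sqrt(2)*3^(3/4)*z/3) + C2*exp(sqrt(2)*3^(3/4)*z/3) + C3*sin(sqrt(2)*3^(3/4)*z/3) + C4*cos(sqrt(2)*3^(3/4)*z/3)


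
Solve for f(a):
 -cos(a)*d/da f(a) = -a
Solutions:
 f(a) = C1 + Integral(a/cos(a), a)


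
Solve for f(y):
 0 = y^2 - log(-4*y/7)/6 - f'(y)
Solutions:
 f(y) = C1 + y^3/3 - y*log(-y)/6 + y*(-2*log(2) + 1 + log(7))/6


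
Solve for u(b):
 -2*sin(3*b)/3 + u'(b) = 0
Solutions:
 u(b) = C1 - 2*cos(3*b)/9


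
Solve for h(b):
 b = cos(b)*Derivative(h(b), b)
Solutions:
 h(b) = C1 + Integral(b/cos(b), b)


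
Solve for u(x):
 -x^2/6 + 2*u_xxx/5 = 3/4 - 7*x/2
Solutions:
 u(x) = C1 + C2*x + C3*x^2 + x^5/144 - 35*x^4/96 + 5*x^3/16


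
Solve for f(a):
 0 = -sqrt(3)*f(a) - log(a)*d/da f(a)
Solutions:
 f(a) = C1*exp(-sqrt(3)*li(a))


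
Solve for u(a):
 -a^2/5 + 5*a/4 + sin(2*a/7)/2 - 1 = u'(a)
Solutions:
 u(a) = C1 - a^3/15 + 5*a^2/8 - a - 7*cos(2*a/7)/4


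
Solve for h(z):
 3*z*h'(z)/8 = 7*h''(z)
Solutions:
 h(z) = C1 + C2*erfi(sqrt(21)*z/28)


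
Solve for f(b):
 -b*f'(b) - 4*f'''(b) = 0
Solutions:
 f(b) = C1 + Integral(C2*airyai(-2^(1/3)*b/2) + C3*airybi(-2^(1/3)*b/2), b)


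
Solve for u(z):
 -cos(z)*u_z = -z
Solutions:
 u(z) = C1 + Integral(z/cos(z), z)


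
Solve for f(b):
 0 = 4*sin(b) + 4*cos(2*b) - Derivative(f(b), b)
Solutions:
 f(b) = C1 + 2*sin(2*b) - 4*cos(b)


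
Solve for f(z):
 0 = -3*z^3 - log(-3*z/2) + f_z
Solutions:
 f(z) = C1 + 3*z^4/4 + z*log(-z) + z*(-1 - log(2) + log(3))


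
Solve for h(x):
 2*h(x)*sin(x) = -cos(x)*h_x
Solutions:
 h(x) = C1*cos(x)^2


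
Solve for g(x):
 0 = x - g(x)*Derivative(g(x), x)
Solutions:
 g(x) = -sqrt(C1 + x^2)
 g(x) = sqrt(C1 + x^2)


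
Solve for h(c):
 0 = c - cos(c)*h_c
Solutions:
 h(c) = C1 + Integral(c/cos(c), c)


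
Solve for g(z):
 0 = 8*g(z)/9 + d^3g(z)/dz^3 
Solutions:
 g(z) = C3*exp(-2*3^(1/3)*z/3) + (C1*sin(3^(5/6)*z/3) + C2*cos(3^(5/6)*z/3))*exp(3^(1/3)*z/3)


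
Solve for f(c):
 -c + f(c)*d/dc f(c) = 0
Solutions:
 f(c) = -sqrt(C1 + c^2)
 f(c) = sqrt(C1 + c^2)


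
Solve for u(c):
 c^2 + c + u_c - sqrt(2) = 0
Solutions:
 u(c) = C1 - c^3/3 - c^2/2 + sqrt(2)*c


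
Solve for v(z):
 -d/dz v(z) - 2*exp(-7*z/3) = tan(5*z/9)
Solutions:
 v(z) = C1 - 9*log(tan(5*z/9)^2 + 1)/10 + 6*exp(-7*z/3)/7


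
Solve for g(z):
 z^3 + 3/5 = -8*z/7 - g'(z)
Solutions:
 g(z) = C1 - z^4/4 - 4*z^2/7 - 3*z/5


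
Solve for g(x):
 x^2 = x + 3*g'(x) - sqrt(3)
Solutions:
 g(x) = C1 + x^3/9 - x^2/6 + sqrt(3)*x/3


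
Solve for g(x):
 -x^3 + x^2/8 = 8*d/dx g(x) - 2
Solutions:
 g(x) = C1 - x^4/32 + x^3/192 + x/4


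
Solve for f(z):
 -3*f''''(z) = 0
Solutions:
 f(z) = C1 + C2*z + C3*z^2 + C4*z^3


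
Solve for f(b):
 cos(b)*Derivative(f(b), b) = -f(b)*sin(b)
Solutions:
 f(b) = C1*cos(b)


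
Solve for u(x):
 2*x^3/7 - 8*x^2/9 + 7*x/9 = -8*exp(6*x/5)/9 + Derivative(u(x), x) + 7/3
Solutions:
 u(x) = C1 + x^4/14 - 8*x^3/27 + 7*x^2/18 - 7*x/3 + 20*exp(6*x/5)/27


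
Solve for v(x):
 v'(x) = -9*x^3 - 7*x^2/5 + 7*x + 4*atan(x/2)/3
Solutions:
 v(x) = C1 - 9*x^4/4 - 7*x^3/15 + 7*x^2/2 + 4*x*atan(x/2)/3 - 4*log(x^2 + 4)/3


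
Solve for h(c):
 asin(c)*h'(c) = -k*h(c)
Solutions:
 h(c) = C1*exp(-k*Integral(1/asin(c), c))


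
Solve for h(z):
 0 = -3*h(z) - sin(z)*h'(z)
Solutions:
 h(z) = C1*(cos(z) + 1)^(3/2)/(cos(z) - 1)^(3/2)


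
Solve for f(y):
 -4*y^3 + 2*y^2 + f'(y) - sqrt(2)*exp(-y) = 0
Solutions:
 f(y) = C1 + y^4 - 2*y^3/3 - sqrt(2)*exp(-y)


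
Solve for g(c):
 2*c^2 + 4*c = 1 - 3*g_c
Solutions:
 g(c) = C1 - 2*c^3/9 - 2*c^2/3 + c/3


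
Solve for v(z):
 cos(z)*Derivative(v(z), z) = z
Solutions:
 v(z) = C1 + Integral(z/cos(z), z)


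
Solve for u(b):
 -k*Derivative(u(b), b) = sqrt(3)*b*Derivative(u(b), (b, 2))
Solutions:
 u(b) = C1 + b^(-sqrt(3)*re(k)/3 + 1)*(C2*sin(sqrt(3)*log(b)*Abs(im(k))/3) + C3*cos(sqrt(3)*log(b)*im(k)/3))


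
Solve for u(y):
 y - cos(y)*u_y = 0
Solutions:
 u(y) = C1 + Integral(y/cos(y), y)


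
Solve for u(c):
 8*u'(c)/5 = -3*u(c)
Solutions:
 u(c) = C1*exp(-15*c/8)


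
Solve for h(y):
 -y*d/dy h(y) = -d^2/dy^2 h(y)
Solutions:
 h(y) = C1 + C2*erfi(sqrt(2)*y/2)


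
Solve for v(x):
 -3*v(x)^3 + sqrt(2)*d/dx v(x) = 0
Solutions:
 v(x) = -sqrt(-1/(C1 + 3*sqrt(2)*x))
 v(x) = sqrt(-1/(C1 + 3*sqrt(2)*x))


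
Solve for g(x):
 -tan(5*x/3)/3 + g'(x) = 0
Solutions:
 g(x) = C1 - log(cos(5*x/3))/5


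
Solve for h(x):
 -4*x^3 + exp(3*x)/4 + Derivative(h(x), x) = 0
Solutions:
 h(x) = C1 + x^4 - exp(3*x)/12


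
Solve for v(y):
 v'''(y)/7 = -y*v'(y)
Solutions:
 v(y) = C1 + Integral(C2*airyai(-7^(1/3)*y) + C3*airybi(-7^(1/3)*y), y)


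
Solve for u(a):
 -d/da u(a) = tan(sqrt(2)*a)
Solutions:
 u(a) = C1 + sqrt(2)*log(cos(sqrt(2)*a))/2


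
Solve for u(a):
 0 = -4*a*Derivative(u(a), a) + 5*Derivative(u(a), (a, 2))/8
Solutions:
 u(a) = C1 + C2*erfi(4*sqrt(5)*a/5)


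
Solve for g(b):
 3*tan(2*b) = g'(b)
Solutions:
 g(b) = C1 - 3*log(cos(2*b))/2


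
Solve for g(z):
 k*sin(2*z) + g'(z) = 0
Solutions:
 g(z) = C1 + k*cos(2*z)/2


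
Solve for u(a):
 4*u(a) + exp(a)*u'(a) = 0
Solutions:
 u(a) = C1*exp(4*exp(-a))


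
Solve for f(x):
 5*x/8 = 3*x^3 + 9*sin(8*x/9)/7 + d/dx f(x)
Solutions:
 f(x) = C1 - 3*x^4/4 + 5*x^2/16 + 81*cos(8*x/9)/56


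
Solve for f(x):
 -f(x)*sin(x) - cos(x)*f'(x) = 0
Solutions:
 f(x) = C1*cos(x)


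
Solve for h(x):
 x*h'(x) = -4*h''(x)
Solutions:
 h(x) = C1 + C2*erf(sqrt(2)*x/4)


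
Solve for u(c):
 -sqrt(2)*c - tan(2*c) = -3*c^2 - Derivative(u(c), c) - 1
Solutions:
 u(c) = C1 - c^3 + sqrt(2)*c^2/2 - c - log(cos(2*c))/2


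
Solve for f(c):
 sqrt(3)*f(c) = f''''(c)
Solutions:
 f(c) = C1*exp(-3^(1/8)*c) + C2*exp(3^(1/8)*c) + C3*sin(3^(1/8)*c) + C4*cos(3^(1/8)*c)


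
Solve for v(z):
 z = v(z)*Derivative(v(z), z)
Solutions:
 v(z) = -sqrt(C1 + z^2)
 v(z) = sqrt(C1 + z^2)


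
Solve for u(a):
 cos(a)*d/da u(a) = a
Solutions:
 u(a) = C1 + Integral(a/cos(a), a)


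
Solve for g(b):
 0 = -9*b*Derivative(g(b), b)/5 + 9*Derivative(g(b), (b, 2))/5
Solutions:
 g(b) = C1 + C2*erfi(sqrt(2)*b/2)


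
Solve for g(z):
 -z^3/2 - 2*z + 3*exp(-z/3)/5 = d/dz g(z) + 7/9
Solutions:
 g(z) = C1 - z^4/8 - z^2 - 7*z/9 - 9*exp(-z/3)/5


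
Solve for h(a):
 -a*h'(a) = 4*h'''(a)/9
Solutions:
 h(a) = C1 + Integral(C2*airyai(-2^(1/3)*3^(2/3)*a/2) + C3*airybi(-2^(1/3)*3^(2/3)*a/2), a)


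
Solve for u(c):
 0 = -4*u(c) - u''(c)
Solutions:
 u(c) = C1*sin(2*c) + C2*cos(2*c)


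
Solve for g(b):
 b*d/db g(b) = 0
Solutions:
 g(b) = C1


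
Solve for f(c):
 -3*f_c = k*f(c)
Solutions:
 f(c) = C1*exp(-c*k/3)


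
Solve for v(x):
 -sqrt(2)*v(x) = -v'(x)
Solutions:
 v(x) = C1*exp(sqrt(2)*x)


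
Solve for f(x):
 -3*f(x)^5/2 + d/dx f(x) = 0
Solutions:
 f(x) = -(-1/(C1 + 6*x))^(1/4)
 f(x) = (-1/(C1 + 6*x))^(1/4)
 f(x) = -I*(-1/(C1 + 6*x))^(1/4)
 f(x) = I*(-1/(C1 + 6*x))^(1/4)


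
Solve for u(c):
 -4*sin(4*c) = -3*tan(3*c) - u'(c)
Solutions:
 u(c) = C1 + log(cos(3*c)) - cos(4*c)


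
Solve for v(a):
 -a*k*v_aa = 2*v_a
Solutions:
 v(a) = C1 + a^(((re(k) - 2)*re(k) + im(k)^2)/(re(k)^2 + im(k)^2))*(C2*sin(2*log(a)*Abs(im(k))/(re(k)^2 + im(k)^2)) + C3*cos(2*log(a)*im(k)/(re(k)^2 + im(k)^2)))


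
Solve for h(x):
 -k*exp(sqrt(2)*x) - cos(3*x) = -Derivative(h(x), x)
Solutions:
 h(x) = C1 + sqrt(2)*k*exp(sqrt(2)*x)/2 + sin(3*x)/3


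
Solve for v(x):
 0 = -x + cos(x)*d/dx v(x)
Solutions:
 v(x) = C1 + Integral(x/cos(x), x)


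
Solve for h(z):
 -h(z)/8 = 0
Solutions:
 h(z) = 0


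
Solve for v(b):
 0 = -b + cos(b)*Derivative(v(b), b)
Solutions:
 v(b) = C1 + Integral(b/cos(b), b)


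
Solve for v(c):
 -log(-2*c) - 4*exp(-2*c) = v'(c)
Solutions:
 v(c) = C1 - c*log(-c) + c*(1 - log(2)) + 2*exp(-2*c)


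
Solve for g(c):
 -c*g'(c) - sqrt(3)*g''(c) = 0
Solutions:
 g(c) = C1 + C2*erf(sqrt(2)*3^(3/4)*c/6)


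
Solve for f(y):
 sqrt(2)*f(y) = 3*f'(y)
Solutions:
 f(y) = C1*exp(sqrt(2)*y/3)


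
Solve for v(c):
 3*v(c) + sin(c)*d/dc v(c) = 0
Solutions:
 v(c) = C1*(cos(c) + 1)^(3/2)/(cos(c) - 1)^(3/2)


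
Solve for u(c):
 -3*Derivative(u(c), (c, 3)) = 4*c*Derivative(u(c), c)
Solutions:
 u(c) = C1 + Integral(C2*airyai(-6^(2/3)*c/3) + C3*airybi(-6^(2/3)*c/3), c)


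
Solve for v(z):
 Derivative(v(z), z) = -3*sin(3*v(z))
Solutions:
 v(z) = -acos((-C1 - exp(18*z))/(C1 - exp(18*z)))/3 + 2*pi/3
 v(z) = acos((-C1 - exp(18*z))/(C1 - exp(18*z)))/3


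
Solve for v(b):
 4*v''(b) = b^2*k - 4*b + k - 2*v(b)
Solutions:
 v(b) = C1*sin(sqrt(2)*b/2) + C2*cos(sqrt(2)*b/2) + b^2*k/2 - 2*b - 3*k/2


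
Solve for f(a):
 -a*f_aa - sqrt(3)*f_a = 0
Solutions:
 f(a) = C1 + C2*a^(1 - sqrt(3))


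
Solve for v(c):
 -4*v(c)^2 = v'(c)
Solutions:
 v(c) = 1/(C1 + 4*c)


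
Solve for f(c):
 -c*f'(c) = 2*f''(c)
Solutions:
 f(c) = C1 + C2*erf(c/2)


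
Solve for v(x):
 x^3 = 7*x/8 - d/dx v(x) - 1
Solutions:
 v(x) = C1 - x^4/4 + 7*x^2/16 - x


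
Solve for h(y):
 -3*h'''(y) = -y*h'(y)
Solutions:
 h(y) = C1 + Integral(C2*airyai(3^(2/3)*y/3) + C3*airybi(3^(2/3)*y/3), y)


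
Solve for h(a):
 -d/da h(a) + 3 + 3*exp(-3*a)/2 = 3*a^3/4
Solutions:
 h(a) = C1 - 3*a^4/16 + 3*a - exp(-3*a)/2


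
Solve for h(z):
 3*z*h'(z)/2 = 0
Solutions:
 h(z) = C1


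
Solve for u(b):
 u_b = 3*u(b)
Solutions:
 u(b) = C1*exp(3*b)


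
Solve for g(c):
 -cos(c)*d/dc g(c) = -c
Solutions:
 g(c) = C1 + Integral(c/cos(c), c)


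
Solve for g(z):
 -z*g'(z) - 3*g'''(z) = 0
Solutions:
 g(z) = C1 + Integral(C2*airyai(-3^(2/3)*z/3) + C3*airybi(-3^(2/3)*z/3), z)


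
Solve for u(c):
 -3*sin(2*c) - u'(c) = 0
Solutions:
 u(c) = C1 + 3*cos(2*c)/2


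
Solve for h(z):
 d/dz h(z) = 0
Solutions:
 h(z) = C1


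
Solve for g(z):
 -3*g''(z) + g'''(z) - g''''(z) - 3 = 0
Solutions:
 g(z) = C1 + C2*z - z^2/2 + (C3*sin(sqrt(11)*z/2) + C4*cos(sqrt(11)*z/2))*exp(z/2)


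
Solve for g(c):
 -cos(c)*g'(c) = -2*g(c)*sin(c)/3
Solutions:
 g(c) = C1/cos(c)^(2/3)


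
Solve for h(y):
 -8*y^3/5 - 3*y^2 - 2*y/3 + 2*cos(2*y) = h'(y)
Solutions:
 h(y) = C1 - 2*y^4/5 - y^3 - y^2/3 + sin(2*y)


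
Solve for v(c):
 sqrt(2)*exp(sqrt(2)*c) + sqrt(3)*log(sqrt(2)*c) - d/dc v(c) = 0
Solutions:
 v(c) = C1 + sqrt(3)*c*log(c) + sqrt(3)*c*(-1 + log(2)/2) + exp(sqrt(2)*c)


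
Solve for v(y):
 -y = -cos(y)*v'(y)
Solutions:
 v(y) = C1 + Integral(y/cos(y), y)


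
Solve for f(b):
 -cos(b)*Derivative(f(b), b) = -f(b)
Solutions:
 f(b) = C1*sqrt(sin(b) + 1)/sqrt(sin(b) - 1)


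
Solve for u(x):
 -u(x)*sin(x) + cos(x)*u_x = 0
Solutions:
 u(x) = C1/cos(x)


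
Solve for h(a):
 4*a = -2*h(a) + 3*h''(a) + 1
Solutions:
 h(a) = C1*exp(-sqrt(6)*a/3) + C2*exp(sqrt(6)*a/3) - 2*a + 1/2


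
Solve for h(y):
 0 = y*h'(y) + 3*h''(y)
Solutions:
 h(y) = C1 + C2*erf(sqrt(6)*y/6)


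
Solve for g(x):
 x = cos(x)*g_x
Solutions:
 g(x) = C1 + Integral(x/cos(x), x)


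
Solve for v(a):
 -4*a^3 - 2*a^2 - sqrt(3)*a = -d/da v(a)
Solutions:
 v(a) = C1 + a^4 + 2*a^3/3 + sqrt(3)*a^2/2


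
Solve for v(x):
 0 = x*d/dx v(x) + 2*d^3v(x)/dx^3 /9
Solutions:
 v(x) = C1 + Integral(C2*airyai(-6^(2/3)*x/2) + C3*airybi(-6^(2/3)*x/2), x)


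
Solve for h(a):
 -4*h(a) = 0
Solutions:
 h(a) = 0


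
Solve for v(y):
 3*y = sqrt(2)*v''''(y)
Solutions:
 v(y) = C1 + C2*y + C3*y^2 + C4*y^3 + sqrt(2)*y^5/80


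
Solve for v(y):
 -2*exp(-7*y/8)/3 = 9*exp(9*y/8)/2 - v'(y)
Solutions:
 v(y) = C1 + 4*exp(9*y/8) - 16*exp(-7*y/8)/21


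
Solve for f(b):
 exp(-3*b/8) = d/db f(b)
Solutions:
 f(b) = C1 - 8*exp(-3*b/8)/3


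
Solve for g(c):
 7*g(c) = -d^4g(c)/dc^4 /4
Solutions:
 g(c) = (C1*sin(7^(1/4)*c) + C2*cos(7^(1/4)*c))*exp(-7^(1/4)*c) + (C3*sin(7^(1/4)*c) + C4*cos(7^(1/4)*c))*exp(7^(1/4)*c)


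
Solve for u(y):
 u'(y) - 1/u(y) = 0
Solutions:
 u(y) = -sqrt(C1 + 2*y)
 u(y) = sqrt(C1 + 2*y)


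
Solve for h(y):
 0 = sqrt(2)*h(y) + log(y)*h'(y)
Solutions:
 h(y) = C1*exp(-sqrt(2)*li(y))


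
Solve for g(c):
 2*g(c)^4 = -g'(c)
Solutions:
 g(c) = (-3^(2/3) - 3*3^(1/6)*I)*(1/(C1 + 2*c))^(1/3)/6
 g(c) = (-3^(2/3) + 3*3^(1/6)*I)*(1/(C1 + 2*c))^(1/3)/6
 g(c) = (1/(C1 + 6*c))^(1/3)


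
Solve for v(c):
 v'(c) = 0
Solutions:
 v(c) = C1


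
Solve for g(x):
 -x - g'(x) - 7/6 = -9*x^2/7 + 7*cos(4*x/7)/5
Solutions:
 g(x) = C1 + 3*x^3/7 - x^2/2 - 7*x/6 - 49*sin(4*x/7)/20


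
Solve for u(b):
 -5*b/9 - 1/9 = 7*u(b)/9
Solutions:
 u(b) = -5*b/7 - 1/7


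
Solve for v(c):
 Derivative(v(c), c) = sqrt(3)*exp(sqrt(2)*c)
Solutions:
 v(c) = C1 + sqrt(6)*exp(sqrt(2)*c)/2


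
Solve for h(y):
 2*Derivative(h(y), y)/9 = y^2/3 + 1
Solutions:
 h(y) = C1 + y^3/2 + 9*y/2


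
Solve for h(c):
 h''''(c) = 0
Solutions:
 h(c) = C1 + C2*c + C3*c^2 + C4*c^3


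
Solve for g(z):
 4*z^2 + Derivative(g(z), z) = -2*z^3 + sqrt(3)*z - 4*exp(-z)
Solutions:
 g(z) = C1 - z^4/2 - 4*z^3/3 + sqrt(3)*z^2/2 + 4*exp(-z)


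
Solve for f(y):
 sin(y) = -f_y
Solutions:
 f(y) = C1 + cos(y)


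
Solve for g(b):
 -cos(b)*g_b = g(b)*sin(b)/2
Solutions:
 g(b) = C1*sqrt(cos(b))


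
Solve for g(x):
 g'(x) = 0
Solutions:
 g(x) = C1


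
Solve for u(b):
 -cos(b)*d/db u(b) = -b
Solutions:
 u(b) = C1 + Integral(b/cos(b), b)


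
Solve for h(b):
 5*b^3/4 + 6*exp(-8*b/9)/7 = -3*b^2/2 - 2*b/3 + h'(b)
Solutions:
 h(b) = C1 + 5*b^4/16 + b^3/2 + b^2/3 - 27*exp(-8*b/9)/28


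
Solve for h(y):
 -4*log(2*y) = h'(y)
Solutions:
 h(y) = C1 - 4*y*log(y) - y*log(16) + 4*y


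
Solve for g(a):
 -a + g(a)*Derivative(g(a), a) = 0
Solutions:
 g(a) = -sqrt(C1 + a^2)
 g(a) = sqrt(C1 + a^2)


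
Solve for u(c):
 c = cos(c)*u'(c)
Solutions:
 u(c) = C1 + Integral(c/cos(c), c)


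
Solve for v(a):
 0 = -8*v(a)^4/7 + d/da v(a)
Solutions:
 v(a) = 7^(1/3)*(-1/(C1 + 24*a))^(1/3)
 v(a) = 7^(1/3)*(-1/(C1 + 8*a))^(1/3)*(-3^(2/3) - 3*3^(1/6)*I)/6
 v(a) = 7^(1/3)*(-1/(C1 + 8*a))^(1/3)*(-3^(2/3) + 3*3^(1/6)*I)/6


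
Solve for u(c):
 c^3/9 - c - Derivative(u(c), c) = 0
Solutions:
 u(c) = C1 + c^4/36 - c^2/2


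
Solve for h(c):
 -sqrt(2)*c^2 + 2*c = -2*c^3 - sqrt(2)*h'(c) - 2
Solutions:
 h(c) = C1 - sqrt(2)*c^4/4 + c^3/3 - sqrt(2)*c^2/2 - sqrt(2)*c


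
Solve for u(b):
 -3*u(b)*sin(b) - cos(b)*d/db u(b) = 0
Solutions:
 u(b) = C1*cos(b)^3


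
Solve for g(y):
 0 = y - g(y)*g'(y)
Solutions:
 g(y) = -sqrt(C1 + y^2)
 g(y) = sqrt(C1 + y^2)


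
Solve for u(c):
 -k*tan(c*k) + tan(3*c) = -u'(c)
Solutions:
 u(c) = C1 + k*Piecewise((-log(cos(c*k))/k, Ne(k, 0)), (0, True)) + log(cos(3*c))/3


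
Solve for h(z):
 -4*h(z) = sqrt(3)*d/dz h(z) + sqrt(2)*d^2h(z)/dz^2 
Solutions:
 h(z) = (C1*sin(sqrt(2)*z*sqrt(-3 + 16*sqrt(2))/4) + C2*cos(sqrt(2)*z*sqrt(-3 + 16*sqrt(2))/4))*exp(-sqrt(6)*z/4)


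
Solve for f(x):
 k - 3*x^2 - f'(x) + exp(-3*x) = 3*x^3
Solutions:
 f(x) = C1 + k*x - 3*x^4/4 - x^3 - exp(-3*x)/3


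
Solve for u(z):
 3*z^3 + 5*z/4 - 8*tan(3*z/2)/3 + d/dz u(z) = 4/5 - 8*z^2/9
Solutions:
 u(z) = C1 - 3*z^4/4 - 8*z^3/27 - 5*z^2/8 + 4*z/5 - 16*log(cos(3*z/2))/9


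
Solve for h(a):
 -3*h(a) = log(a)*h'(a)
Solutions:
 h(a) = C1*exp(-3*li(a))


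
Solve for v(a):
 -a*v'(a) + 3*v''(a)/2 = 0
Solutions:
 v(a) = C1 + C2*erfi(sqrt(3)*a/3)


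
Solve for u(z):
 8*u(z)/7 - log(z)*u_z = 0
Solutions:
 u(z) = C1*exp(8*li(z)/7)


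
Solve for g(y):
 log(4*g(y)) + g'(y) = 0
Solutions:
 Integral(1/(log(_y) + 2*log(2)), (_y, g(y))) = C1 - y


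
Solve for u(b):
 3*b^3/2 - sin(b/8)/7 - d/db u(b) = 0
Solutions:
 u(b) = C1 + 3*b^4/8 + 8*cos(b/8)/7


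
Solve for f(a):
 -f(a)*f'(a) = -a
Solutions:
 f(a) = -sqrt(C1 + a^2)
 f(a) = sqrt(C1 + a^2)


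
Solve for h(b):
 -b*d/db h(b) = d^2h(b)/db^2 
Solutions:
 h(b) = C1 + C2*erf(sqrt(2)*b/2)


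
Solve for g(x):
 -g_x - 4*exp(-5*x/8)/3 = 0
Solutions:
 g(x) = C1 + 32*exp(-5*x/8)/15


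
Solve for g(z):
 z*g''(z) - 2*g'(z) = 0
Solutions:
 g(z) = C1 + C2*z^3


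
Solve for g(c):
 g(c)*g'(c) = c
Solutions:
 g(c) = -sqrt(C1 + c^2)
 g(c) = sqrt(C1 + c^2)


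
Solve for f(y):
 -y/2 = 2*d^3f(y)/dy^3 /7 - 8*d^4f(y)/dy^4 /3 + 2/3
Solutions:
 f(y) = C1 + C2*y + C3*y^2 + C4*exp(3*y/28) - 7*y^4/96 - 28*y^3/9


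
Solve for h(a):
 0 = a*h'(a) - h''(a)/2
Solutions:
 h(a) = C1 + C2*erfi(a)


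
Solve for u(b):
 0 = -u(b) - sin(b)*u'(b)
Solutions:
 u(b) = C1*sqrt(cos(b) + 1)/sqrt(cos(b) - 1)


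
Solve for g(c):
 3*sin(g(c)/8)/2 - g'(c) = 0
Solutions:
 -3*c/2 + 4*log(cos(g(c)/8) - 1) - 4*log(cos(g(c)/8) + 1) = C1


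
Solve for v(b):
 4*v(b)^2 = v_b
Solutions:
 v(b) = -1/(C1 + 4*b)


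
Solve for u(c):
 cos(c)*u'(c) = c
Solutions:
 u(c) = C1 + Integral(c/cos(c), c)


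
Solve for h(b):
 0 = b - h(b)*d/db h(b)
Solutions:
 h(b) = -sqrt(C1 + b^2)
 h(b) = sqrt(C1 + b^2)


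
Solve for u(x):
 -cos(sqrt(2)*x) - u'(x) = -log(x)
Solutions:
 u(x) = C1 + x*log(x) - x - sqrt(2)*sin(sqrt(2)*x)/2


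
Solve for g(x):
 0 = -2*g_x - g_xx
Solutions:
 g(x) = C1 + C2*exp(-2*x)


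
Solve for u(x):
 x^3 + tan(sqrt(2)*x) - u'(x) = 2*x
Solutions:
 u(x) = C1 + x^4/4 - x^2 - sqrt(2)*log(cos(sqrt(2)*x))/2


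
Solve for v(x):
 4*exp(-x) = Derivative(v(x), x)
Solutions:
 v(x) = C1 - 4*exp(-x)


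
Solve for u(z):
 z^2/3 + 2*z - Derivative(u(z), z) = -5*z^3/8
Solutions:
 u(z) = C1 + 5*z^4/32 + z^3/9 + z^2


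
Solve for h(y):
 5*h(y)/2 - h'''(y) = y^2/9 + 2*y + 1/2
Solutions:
 h(y) = C3*exp(2^(2/3)*5^(1/3)*y/2) + 2*y^2/45 + 4*y/5 + (C1*sin(2^(2/3)*sqrt(3)*5^(1/3)*y/4) + C2*cos(2^(2/3)*sqrt(3)*5^(1/3)*y/4))*exp(-2^(2/3)*5^(1/3)*y/4) + 1/5


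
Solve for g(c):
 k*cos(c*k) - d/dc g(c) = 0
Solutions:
 g(c) = C1 + sin(c*k)


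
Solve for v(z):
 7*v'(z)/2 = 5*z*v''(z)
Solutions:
 v(z) = C1 + C2*z^(17/10)


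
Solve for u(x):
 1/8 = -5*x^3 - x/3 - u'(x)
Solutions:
 u(x) = C1 - 5*x^4/4 - x^2/6 - x/8


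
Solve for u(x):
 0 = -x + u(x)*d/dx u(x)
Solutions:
 u(x) = -sqrt(C1 + x^2)
 u(x) = sqrt(C1 + x^2)


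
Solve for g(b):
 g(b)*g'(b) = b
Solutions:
 g(b) = -sqrt(C1 + b^2)
 g(b) = sqrt(C1 + b^2)


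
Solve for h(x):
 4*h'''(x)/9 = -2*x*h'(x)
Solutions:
 h(x) = C1 + Integral(C2*airyai(-6^(2/3)*x/2) + C3*airybi(-6^(2/3)*x/2), x)


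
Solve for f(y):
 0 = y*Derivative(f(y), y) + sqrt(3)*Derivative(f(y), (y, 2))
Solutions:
 f(y) = C1 + C2*erf(sqrt(2)*3^(3/4)*y/6)


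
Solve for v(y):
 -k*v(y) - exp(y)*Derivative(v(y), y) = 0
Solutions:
 v(y) = C1*exp(k*exp(-y))


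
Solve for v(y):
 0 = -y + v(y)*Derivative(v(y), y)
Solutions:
 v(y) = -sqrt(C1 + y^2)
 v(y) = sqrt(C1 + y^2)


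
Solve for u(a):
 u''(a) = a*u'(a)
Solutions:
 u(a) = C1 + C2*erfi(sqrt(2)*a/2)


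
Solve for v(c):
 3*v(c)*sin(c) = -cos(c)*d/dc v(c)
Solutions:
 v(c) = C1*cos(c)^3


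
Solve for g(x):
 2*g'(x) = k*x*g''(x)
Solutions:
 g(x) = C1 + x^(((re(k) + 2)*re(k) + im(k)^2)/(re(k)^2 + im(k)^2))*(C2*sin(2*log(x)*Abs(im(k))/(re(k)^2 + im(k)^2)) + C3*cos(2*log(x)*im(k)/(re(k)^2 + im(k)^2)))


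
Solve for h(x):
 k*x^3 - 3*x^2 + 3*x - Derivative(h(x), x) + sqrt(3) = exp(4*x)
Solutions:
 h(x) = C1 + k*x^4/4 - x^3 + 3*x^2/2 + sqrt(3)*x - exp(4*x)/4


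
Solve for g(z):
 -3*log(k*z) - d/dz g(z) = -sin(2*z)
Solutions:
 g(z) = C1 - 3*z*log(k*z) + 3*z - cos(2*z)/2


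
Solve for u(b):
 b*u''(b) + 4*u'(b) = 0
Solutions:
 u(b) = C1 + C2/b^3


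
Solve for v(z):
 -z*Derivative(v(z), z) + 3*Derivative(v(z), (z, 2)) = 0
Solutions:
 v(z) = C1 + C2*erfi(sqrt(6)*z/6)


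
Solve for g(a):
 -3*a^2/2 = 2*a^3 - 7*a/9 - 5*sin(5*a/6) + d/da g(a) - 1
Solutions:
 g(a) = C1 - a^4/2 - a^3/2 + 7*a^2/18 + a - 6*cos(5*a/6)


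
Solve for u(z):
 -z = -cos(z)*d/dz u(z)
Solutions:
 u(z) = C1 + Integral(z/cos(z), z)


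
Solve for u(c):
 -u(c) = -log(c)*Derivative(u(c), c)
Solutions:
 u(c) = C1*exp(li(c))


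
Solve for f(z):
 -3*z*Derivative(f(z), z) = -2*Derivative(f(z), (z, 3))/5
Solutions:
 f(z) = C1 + Integral(C2*airyai(15^(1/3)*2^(2/3)*z/2) + C3*airybi(15^(1/3)*2^(2/3)*z/2), z)


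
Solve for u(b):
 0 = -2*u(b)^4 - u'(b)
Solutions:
 u(b) = (-3^(2/3) - 3*3^(1/6)*I)*(1/(C1 + 2*b))^(1/3)/6
 u(b) = (-3^(2/3) + 3*3^(1/6)*I)*(1/(C1 + 2*b))^(1/3)/6
 u(b) = (1/(C1 + 6*b))^(1/3)


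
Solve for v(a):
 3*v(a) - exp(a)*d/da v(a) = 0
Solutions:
 v(a) = C1*exp(-3*exp(-a))


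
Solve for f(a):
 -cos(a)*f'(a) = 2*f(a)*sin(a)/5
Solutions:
 f(a) = C1*cos(a)^(2/5)


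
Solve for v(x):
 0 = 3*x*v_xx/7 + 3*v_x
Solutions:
 v(x) = C1 + C2/x^6


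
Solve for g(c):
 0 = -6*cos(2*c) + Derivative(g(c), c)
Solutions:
 g(c) = C1 + 3*sin(2*c)


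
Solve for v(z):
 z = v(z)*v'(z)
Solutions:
 v(z) = -sqrt(C1 + z^2)
 v(z) = sqrt(C1 + z^2)


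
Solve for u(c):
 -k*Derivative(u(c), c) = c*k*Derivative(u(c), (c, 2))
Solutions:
 u(c) = C1 + C2*log(c)


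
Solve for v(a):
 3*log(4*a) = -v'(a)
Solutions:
 v(a) = C1 - 3*a*log(a) - a*log(64) + 3*a


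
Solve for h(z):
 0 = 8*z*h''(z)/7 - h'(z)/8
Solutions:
 h(z) = C1 + C2*z^(71/64)


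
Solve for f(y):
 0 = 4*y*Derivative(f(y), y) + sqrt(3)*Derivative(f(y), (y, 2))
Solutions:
 f(y) = C1 + C2*erf(sqrt(2)*3^(3/4)*y/3)


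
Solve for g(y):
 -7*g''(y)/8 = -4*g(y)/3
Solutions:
 g(y) = C1*exp(-4*sqrt(42)*y/21) + C2*exp(4*sqrt(42)*y/21)


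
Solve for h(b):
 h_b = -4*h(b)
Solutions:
 h(b) = C1*exp(-4*b)


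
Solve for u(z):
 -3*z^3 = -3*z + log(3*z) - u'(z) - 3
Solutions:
 u(z) = C1 + 3*z^4/4 - 3*z^2/2 + z*log(z) - 4*z + z*log(3)


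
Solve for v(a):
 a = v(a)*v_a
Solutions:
 v(a) = -sqrt(C1 + a^2)
 v(a) = sqrt(C1 + a^2)


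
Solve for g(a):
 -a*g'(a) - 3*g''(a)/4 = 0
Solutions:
 g(a) = C1 + C2*erf(sqrt(6)*a/3)


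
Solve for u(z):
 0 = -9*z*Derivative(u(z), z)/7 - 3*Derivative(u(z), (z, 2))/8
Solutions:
 u(z) = C1 + C2*erf(2*sqrt(21)*z/7)


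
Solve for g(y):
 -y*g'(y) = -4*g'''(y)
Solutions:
 g(y) = C1 + Integral(C2*airyai(2^(1/3)*y/2) + C3*airybi(2^(1/3)*y/2), y)


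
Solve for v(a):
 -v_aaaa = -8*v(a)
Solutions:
 v(a) = C1*exp(-2^(3/4)*a) + C2*exp(2^(3/4)*a) + C3*sin(2^(3/4)*a) + C4*cos(2^(3/4)*a)


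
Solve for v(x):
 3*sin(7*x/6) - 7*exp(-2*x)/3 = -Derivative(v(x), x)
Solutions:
 v(x) = C1 + 18*cos(7*x/6)/7 - 7*exp(-2*x)/6


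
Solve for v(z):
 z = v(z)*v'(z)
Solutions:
 v(z) = -sqrt(C1 + z^2)
 v(z) = sqrt(C1 + z^2)


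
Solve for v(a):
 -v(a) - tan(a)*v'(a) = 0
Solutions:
 v(a) = C1/sin(a)


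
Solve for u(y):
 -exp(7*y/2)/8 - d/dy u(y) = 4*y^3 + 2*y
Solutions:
 u(y) = C1 - y^4 - y^2 - exp(7*y/2)/28


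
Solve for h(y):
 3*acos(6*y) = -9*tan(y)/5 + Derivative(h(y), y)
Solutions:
 h(y) = C1 + 3*y*acos(6*y) - sqrt(1 - 36*y^2)/2 - 9*log(cos(y))/5


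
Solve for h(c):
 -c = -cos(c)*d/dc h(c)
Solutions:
 h(c) = C1 + Integral(c/cos(c), c)


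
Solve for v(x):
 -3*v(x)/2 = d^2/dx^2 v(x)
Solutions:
 v(x) = C1*sin(sqrt(6)*x/2) + C2*cos(sqrt(6)*x/2)


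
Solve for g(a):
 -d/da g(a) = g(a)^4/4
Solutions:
 g(a) = 2^(2/3)*(1/(C1 + 3*a))^(1/3)
 g(a) = (-6^(2/3) - 3*2^(2/3)*3^(1/6)*I)*(1/(C1 + a))^(1/3)/6
 g(a) = (-6^(2/3) + 3*2^(2/3)*3^(1/6)*I)*(1/(C1 + a))^(1/3)/6


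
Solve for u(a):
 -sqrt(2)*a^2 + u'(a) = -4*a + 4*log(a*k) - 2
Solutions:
 u(a) = C1 + sqrt(2)*a^3/3 - 2*a^2 + 4*a*log(a*k) - 6*a


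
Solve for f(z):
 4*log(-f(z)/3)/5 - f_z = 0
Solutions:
 -5*Integral(1/(log(-_y) - log(3)), (_y, f(z)))/4 = C1 - z


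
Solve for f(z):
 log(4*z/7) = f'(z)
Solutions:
 f(z) = C1 + z*log(z) - z + z*log(4/7)


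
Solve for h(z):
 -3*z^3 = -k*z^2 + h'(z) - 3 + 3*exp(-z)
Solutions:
 h(z) = C1 + k*z^3/3 - 3*z^4/4 + 3*z + 3*exp(-z)


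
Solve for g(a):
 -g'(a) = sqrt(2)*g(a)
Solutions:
 g(a) = C1*exp(-sqrt(2)*a)


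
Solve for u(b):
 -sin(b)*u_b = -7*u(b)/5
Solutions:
 u(b) = C1*(cos(b) - 1)^(7/10)/(cos(b) + 1)^(7/10)


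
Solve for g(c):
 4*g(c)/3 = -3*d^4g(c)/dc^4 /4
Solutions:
 g(c) = (C1*sin(sqrt(6)*c/3) + C2*cos(sqrt(6)*c/3))*exp(-sqrt(6)*c/3) + (C3*sin(sqrt(6)*c/3) + C4*cos(sqrt(6)*c/3))*exp(sqrt(6)*c/3)


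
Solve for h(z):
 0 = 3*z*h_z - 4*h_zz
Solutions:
 h(z) = C1 + C2*erfi(sqrt(6)*z/4)


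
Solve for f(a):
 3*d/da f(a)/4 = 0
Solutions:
 f(a) = C1


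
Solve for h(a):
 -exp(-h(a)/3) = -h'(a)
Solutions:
 h(a) = 3*log(C1 + a/3)


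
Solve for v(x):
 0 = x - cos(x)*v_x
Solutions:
 v(x) = C1 + Integral(x/cos(x), x)


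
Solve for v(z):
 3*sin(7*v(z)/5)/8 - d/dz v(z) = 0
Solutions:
 -3*z/8 + 5*log(cos(7*v(z)/5) - 1)/14 - 5*log(cos(7*v(z)/5) + 1)/14 = C1


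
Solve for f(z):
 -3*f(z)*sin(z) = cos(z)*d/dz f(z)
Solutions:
 f(z) = C1*cos(z)^3


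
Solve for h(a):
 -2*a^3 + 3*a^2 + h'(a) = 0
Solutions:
 h(a) = C1 + a^4/2 - a^3


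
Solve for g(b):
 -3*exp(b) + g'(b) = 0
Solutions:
 g(b) = C1 + 3*exp(b)


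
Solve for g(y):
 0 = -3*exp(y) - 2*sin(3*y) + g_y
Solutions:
 g(y) = C1 + 3*exp(y) - 2*cos(3*y)/3


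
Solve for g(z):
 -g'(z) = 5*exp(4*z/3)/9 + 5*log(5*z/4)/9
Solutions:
 g(z) = C1 - 5*z*log(z)/9 + 5*z*(-log(5) + 1 + 2*log(2))/9 - 5*exp(4*z/3)/12


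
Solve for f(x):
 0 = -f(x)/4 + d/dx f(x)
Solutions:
 f(x) = C1*exp(x/4)


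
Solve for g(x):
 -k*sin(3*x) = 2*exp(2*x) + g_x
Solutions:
 g(x) = C1 + k*cos(3*x)/3 - exp(2*x)


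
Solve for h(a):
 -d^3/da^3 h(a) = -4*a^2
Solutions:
 h(a) = C1 + C2*a + C3*a^2 + a^5/15


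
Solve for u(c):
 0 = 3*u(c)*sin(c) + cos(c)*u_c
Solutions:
 u(c) = C1*cos(c)^3


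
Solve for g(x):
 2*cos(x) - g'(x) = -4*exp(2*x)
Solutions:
 g(x) = C1 + 2*exp(2*x) + 2*sin(x)


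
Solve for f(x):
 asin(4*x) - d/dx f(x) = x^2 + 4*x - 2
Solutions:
 f(x) = C1 - x^3/3 - 2*x^2 + x*asin(4*x) + 2*x + sqrt(1 - 16*x^2)/4


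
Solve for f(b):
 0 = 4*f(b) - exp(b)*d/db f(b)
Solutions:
 f(b) = C1*exp(-4*exp(-b))


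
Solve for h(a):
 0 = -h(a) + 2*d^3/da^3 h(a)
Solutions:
 h(a) = C3*exp(2^(2/3)*a/2) + (C1*sin(2^(2/3)*sqrt(3)*a/4) + C2*cos(2^(2/3)*sqrt(3)*a/4))*exp(-2^(2/3)*a/4)


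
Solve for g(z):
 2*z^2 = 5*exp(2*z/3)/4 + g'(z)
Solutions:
 g(z) = C1 + 2*z^3/3 - 15*exp(2*z/3)/8


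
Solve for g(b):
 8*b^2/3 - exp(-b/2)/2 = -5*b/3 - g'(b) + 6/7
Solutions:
 g(b) = C1 - 8*b^3/9 - 5*b^2/6 + 6*b/7 - 1/sqrt(exp(b))


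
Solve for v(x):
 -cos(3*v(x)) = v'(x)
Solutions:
 v(x) = -asin((C1 + exp(6*x))/(C1 - exp(6*x)))/3 + pi/3
 v(x) = asin((C1 + exp(6*x))/(C1 - exp(6*x)))/3


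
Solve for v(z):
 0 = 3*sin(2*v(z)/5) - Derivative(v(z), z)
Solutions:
 -3*z + 5*log(cos(2*v(z)/5) - 1)/4 - 5*log(cos(2*v(z)/5) + 1)/4 = C1


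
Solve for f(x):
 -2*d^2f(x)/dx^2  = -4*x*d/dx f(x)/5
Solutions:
 f(x) = C1 + C2*erfi(sqrt(5)*x/5)


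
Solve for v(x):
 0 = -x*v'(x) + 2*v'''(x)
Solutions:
 v(x) = C1 + Integral(C2*airyai(2^(2/3)*x/2) + C3*airybi(2^(2/3)*x/2), x)


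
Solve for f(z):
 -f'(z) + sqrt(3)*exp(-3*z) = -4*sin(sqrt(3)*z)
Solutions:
 f(z) = C1 - 4*sqrt(3)*cos(sqrt(3)*z)/3 - sqrt(3)*exp(-3*z)/3


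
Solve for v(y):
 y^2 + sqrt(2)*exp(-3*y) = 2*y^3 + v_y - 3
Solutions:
 v(y) = C1 - y^4/2 + y^3/3 + 3*y - sqrt(2)*exp(-3*y)/3


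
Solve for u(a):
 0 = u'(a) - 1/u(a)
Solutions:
 u(a) = -sqrt(C1 + 2*a)
 u(a) = sqrt(C1 + 2*a)


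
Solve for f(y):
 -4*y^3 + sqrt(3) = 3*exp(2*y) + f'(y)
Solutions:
 f(y) = C1 - y^4 + sqrt(3)*y - 3*exp(2*y)/2


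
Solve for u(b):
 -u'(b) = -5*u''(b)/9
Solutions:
 u(b) = C1 + C2*exp(9*b/5)


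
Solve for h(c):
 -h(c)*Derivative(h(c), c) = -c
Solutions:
 h(c) = -sqrt(C1 + c^2)
 h(c) = sqrt(C1 + c^2)


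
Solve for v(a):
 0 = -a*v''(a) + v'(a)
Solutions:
 v(a) = C1 + C2*a^2


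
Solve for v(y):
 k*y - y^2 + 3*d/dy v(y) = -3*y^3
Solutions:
 v(y) = C1 - k*y^2/6 - y^4/4 + y^3/9


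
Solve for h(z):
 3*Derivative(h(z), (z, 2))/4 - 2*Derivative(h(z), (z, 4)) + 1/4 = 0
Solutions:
 h(z) = C1 + C2*z + C3*exp(-sqrt(6)*z/4) + C4*exp(sqrt(6)*z/4) - z^2/6


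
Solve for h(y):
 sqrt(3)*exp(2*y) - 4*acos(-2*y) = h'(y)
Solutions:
 h(y) = C1 - 4*y*acos(-2*y) - 2*sqrt(1 - 4*y^2) + sqrt(3)*exp(2*y)/2


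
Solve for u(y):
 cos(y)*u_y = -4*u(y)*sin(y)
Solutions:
 u(y) = C1*cos(y)^4


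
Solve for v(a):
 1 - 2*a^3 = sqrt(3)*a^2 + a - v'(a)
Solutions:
 v(a) = C1 + a^4/2 + sqrt(3)*a^3/3 + a^2/2 - a


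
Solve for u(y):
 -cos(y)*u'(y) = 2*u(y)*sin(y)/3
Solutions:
 u(y) = C1*cos(y)^(2/3)


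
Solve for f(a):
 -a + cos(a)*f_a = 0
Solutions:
 f(a) = C1 + Integral(a/cos(a), a)


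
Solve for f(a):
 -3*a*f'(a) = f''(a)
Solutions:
 f(a) = C1 + C2*erf(sqrt(6)*a/2)


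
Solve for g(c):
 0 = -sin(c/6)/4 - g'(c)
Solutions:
 g(c) = C1 + 3*cos(c/6)/2


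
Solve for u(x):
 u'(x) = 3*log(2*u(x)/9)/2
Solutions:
 -2*Integral(1/(log(_y) - 2*log(3) + log(2)), (_y, u(x)))/3 = C1 - x


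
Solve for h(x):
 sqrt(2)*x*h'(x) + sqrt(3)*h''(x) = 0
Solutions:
 h(x) = C1 + C2*erf(6^(3/4)*x/6)


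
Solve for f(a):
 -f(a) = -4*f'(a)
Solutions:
 f(a) = C1*exp(a/4)


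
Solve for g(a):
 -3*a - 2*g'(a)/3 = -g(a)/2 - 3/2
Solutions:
 g(a) = C1*exp(3*a/4) + 6*a + 5


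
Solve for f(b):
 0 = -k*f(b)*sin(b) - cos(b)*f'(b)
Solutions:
 f(b) = C1*exp(k*log(cos(b)))


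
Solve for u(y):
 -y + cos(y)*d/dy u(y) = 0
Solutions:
 u(y) = C1 + Integral(y/cos(y), y)


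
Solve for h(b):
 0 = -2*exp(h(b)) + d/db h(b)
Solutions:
 h(b) = log(-1/(C1 + 2*b))


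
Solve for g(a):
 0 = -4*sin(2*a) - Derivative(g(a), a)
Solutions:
 g(a) = C1 + 2*cos(2*a)


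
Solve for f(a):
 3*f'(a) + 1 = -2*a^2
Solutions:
 f(a) = C1 - 2*a^3/9 - a/3


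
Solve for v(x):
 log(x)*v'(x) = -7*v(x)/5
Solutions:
 v(x) = C1*exp(-7*li(x)/5)


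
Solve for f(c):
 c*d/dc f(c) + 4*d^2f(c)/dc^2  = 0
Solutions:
 f(c) = C1 + C2*erf(sqrt(2)*c/4)


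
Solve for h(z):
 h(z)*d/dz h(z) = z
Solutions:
 h(z) = -sqrt(C1 + z^2)
 h(z) = sqrt(C1 + z^2)


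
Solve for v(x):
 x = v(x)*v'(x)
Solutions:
 v(x) = -sqrt(C1 + x^2)
 v(x) = sqrt(C1 + x^2)


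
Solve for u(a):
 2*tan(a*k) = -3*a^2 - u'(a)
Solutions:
 u(a) = C1 - a^3 - 2*Piecewise((-log(cos(a*k))/k, Ne(k, 0)), (0, True))


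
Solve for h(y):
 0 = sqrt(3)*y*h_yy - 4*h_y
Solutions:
 h(y) = C1 + C2*y^(1 + 4*sqrt(3)/3)


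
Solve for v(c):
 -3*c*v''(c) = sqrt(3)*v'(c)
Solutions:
 v(c) = C1 + C2*c^(1 - sqrt(3)/3)


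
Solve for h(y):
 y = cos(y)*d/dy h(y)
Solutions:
 h(y) = C1 + Integral(y/cos(y), y)


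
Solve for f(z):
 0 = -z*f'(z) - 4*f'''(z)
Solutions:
 f(z) = C1 + Integral(C2*airyai(-2^(1/3)*z/2) + C3*airybi(-2^(1/3)*z/2), z)


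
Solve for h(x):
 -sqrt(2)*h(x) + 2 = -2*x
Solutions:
 h(x) = sqrt(2)*(x + 1)


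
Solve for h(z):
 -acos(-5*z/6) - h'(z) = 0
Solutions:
 h(z) = C1 - z*acos(-5*z/6) - sqrt(36 - 25*z^2)/5


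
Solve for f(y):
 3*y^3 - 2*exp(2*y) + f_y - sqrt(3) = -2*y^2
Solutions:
 f(y) = C1 - 3*y^4/4 - 2*y^3/3 + sqrt(3)*y + exp(2*y)


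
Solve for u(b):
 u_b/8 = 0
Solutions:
 u(b) = C1


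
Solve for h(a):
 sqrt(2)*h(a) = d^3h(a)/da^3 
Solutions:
 h(a) = C3*exp(2^(1/6)*a) + (C1*sin(2^(1/6)*sqrt(3)*a/2) + C2*cos(2^(1/6)*sqrt(3)*a/2))*exp(-2^(1/6)*a/2)


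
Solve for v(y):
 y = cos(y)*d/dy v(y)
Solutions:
 v(y) = C1 + Integral(y/cos(y), y)


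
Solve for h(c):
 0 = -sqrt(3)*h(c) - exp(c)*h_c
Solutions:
 h(c) = C1*exp(sqrt(3)*exp(-c))


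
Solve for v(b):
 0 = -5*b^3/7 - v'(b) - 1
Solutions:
 v(b) = C1 - 5*b^4/28 - b


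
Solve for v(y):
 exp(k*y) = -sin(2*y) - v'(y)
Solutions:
 v(y) = C1 + cos(2*y)/2 - exp(k*y)/k


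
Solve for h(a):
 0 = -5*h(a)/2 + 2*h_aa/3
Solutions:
 h(a) = C1*exp(-sqrt(15)*a/2) + C2*exp(sqrt(15)*a/2)


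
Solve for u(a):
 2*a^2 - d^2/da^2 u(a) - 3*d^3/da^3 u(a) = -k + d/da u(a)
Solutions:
 u(a) = C1 + 2*a^3/3 - 2*a^2 + a*k - 8*a + (C2*sin(sqrt(11)*a/6) + C3*cos(sqrt(11)*a/6))*exp(-a/6)


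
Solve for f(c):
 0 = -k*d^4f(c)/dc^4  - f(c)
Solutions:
 f(c) = C1*exp(-c*(-1/k)^(1/4)) + C2*exp(c*(-1/k)^(1/4)) + C3*exp(-I*c*(-1/k)^(1/4)) + C4*exp(I*c*(-1/k)^(1/4))


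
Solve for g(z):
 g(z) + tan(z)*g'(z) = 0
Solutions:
 g(z) = C1/sin(z)


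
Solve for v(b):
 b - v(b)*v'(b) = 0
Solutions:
 v(b) = -sqrt(C1 + b^2)
 v(b) = sqrt(C1 + b^2)


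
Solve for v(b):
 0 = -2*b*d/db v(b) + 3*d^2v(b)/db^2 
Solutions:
 v(b) = C1 + C2*erfi(sqrt(3)*b/3)


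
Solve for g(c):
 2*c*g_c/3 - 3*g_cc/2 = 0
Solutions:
 g(c) = C1 + C2*erfi(sqrt(2)*c/3)


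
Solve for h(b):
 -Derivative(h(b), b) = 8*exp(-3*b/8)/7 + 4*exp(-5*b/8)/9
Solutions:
 h(b) = C1 + 64*exp(-3*b/8)/21 + 32*exp(-5*b/8)/45
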